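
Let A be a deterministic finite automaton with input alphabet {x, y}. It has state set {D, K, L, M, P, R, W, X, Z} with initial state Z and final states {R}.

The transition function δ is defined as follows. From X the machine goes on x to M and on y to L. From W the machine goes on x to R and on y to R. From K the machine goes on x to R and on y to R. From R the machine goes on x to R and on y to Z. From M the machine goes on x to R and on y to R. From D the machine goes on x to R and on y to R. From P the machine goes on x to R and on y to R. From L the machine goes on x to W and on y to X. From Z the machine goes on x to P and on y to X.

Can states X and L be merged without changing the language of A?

Yes

Reachable states from the start: {L,M,P,R,W,X,Z}. Unreachable: {D,K} — drop them.
Start with accepting vs non-accepting: {R} | {L,M,P,W,X,Z}.
On input x, block {L,M,P,W,X,Z} splits into {M,P,W} and {L,X,Z}.
The partition is now stable with 3 blocks: {R} | {M,P,W} | {L,X,Z}.
X and L lie in the same block of the stable partition, so they are equivalent — no string distinguishes them.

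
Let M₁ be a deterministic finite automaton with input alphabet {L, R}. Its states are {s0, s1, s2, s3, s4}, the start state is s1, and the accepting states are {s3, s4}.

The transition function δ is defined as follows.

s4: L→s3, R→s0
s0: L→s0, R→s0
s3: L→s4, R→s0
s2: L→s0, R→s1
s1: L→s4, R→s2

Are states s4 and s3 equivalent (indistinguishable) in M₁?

Yes

Initial partition by acceptance: {s3,s4} | {s0,s1,s2}.
Split {s0,s1,s2} by δ(·,L) → {s0,s2} and {s1}.
On input R, block {s0,s2} splits into {s0} and {s2}.
Stable partition: {s3,s4} | {s0} | {s1} | {s2} — 4 equivalence classes.
s4 and s3 lie in the same block of the stable partition, so they are equivalent — no string distinguishes them.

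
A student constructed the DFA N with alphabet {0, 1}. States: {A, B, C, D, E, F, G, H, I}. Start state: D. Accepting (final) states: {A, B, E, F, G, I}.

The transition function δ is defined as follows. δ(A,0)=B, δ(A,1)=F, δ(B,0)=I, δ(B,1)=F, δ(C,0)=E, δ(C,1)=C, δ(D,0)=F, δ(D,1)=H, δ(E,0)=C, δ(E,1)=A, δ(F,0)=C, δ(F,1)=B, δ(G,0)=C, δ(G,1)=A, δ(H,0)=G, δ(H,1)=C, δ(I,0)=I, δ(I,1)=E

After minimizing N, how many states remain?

3

Every state is reachable, so we keep all 9.
Initial partition by acceptance: {A,B,E,F,G,I} | {C,D,H}.
Split {A,B,E,F,G,I} by δ(·,0) → {A,B,I} and {E,F,G}.
Stable partition: {A,B,I} | {C,D,H} | {E,F,G} — 3 equivalence classes.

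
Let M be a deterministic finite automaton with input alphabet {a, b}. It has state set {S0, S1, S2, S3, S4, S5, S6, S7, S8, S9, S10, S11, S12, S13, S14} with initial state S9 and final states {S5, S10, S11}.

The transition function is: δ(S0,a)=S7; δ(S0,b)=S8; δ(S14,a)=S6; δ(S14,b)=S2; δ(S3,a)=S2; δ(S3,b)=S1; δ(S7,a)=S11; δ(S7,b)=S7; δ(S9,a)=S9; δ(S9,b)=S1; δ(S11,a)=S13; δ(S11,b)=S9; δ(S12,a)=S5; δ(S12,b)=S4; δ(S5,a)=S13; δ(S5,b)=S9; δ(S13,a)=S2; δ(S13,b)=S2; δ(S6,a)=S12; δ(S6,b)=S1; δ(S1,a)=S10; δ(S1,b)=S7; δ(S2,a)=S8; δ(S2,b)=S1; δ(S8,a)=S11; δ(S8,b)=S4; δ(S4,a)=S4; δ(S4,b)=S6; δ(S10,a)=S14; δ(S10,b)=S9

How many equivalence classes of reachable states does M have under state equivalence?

7

States {S0,S3} cannot be reached from the start state, so discard them.
P0 = {S5,S10,S11} | {S1,S2,S4,S6,S7,S8,S9,S12,S13,S14}.
Refine {S1,S2,S4,S6,S7,S8,S9,S12,S13,S14} on symbol a: members go to different blocks, giving {S2,S4,S6,S9,S13,S14} and {S1,S7,S8,S12}.
On input a, block {S2,S4,S6,S9,S13,S14} splits into {S4,S9,S13,S14} and {S2,S6}.
Refine {S4,S9,S13,S14} on symbol a: members go to different blocks, giving {S4,S9} and {S13,S14}.
On input b, block {S4,S9} splits into {S4} and {S9}.
Split {S1,S7,S8,S12} by δ(·,b) → {S1,S7} and {S8,S12}.
Stable partition: {S5,S10,S11} | {S4} | {S1,S7} | {S2,S6} | {S13,S14} | {S9} | {S8,S12} — 7 equivalence classes.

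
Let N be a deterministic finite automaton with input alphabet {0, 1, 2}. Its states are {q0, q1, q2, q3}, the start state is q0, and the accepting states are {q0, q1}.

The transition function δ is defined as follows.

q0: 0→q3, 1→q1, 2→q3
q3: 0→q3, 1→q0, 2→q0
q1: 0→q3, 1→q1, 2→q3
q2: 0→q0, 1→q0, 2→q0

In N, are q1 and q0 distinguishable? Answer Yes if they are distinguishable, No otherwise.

Reachable states from the start: {q0,q1,q3}. Unreachable: {q2} — drop them.
Start with accepting vs non-accepting: {q0,q1} | {q3}.
The partition is now stable with 2 blocks: {q0,q1} | {q3}.
q1 and q0 lie in the same block of the stable partition, so they are equivalent — no string distinguishes them.

No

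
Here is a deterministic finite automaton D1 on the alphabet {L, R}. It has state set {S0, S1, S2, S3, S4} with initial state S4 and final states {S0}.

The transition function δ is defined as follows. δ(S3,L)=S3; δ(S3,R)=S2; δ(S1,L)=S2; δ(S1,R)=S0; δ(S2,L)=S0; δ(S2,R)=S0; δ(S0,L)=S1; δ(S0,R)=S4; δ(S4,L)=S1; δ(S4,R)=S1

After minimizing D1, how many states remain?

Reachable states from the start: {S0,S1,S2,S4}. Unreachable: {S3} — drop them.
P0 = {S0} | {S1,S2,S4}.
Refine {S1,S2,S4} on symbol L: members go to different blocks, giving {S1,S4} and {S2}.
Split {S1,S4} by δ(·,L) → {S1} and {S4}.
Stable partition: {S0} | {S1} | {S2} | {S4} — 4 equivalence classes.

4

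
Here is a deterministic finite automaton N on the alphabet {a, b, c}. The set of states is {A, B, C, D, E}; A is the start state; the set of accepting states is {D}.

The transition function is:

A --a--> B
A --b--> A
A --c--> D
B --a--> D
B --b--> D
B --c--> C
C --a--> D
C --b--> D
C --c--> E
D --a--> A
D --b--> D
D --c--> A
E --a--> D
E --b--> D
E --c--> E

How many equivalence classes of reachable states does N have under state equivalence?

Initial partition by acceptance: {D} | {A,B,C,E}.
Split {A,B,C,E} by δ(·,a) → {B,C,E} and {A}.
The partition is now stable with 3 blocks: {D} | {B,C,E} | {A}.

3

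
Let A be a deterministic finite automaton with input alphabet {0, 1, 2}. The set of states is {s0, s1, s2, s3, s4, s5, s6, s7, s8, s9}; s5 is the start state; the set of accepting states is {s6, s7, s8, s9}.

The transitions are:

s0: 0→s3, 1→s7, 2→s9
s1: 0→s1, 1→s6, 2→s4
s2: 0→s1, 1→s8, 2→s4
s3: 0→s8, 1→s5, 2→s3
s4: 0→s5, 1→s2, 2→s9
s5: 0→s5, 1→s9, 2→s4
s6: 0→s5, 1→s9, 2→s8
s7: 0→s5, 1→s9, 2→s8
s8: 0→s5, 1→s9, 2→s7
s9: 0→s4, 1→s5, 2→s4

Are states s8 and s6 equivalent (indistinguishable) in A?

Yes

States {s0,s3} cannot be reached from the start state, so discard them.
P0 = {s6,s7,s8,s9} | {s1,s2,s4,s5}.
Refine {s6,s7,s8,s9} on symbol 1: members go to different blocks, giving {s6,s7,s8} and {s9}.
On input 1, block {s1,s2,s4,s5} splits into {s1,s2} and {s4} and {s5}.
The partition is now stable with 5 blocks: {s6,s7,s8} | {s1,s2} | {s9} | {s4} | {s5}.
s8 and s6 lie in the same block of the stable partition, so they are equivalent — no string distinguishes them.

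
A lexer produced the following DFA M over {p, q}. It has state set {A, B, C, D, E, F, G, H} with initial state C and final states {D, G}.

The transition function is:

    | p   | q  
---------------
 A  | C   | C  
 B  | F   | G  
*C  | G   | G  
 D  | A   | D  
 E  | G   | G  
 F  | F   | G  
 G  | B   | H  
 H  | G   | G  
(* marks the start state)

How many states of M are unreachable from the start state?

3

BFS from C reaches {B, C, F, G, H}; the 3 state(s) A, D, E are never visited.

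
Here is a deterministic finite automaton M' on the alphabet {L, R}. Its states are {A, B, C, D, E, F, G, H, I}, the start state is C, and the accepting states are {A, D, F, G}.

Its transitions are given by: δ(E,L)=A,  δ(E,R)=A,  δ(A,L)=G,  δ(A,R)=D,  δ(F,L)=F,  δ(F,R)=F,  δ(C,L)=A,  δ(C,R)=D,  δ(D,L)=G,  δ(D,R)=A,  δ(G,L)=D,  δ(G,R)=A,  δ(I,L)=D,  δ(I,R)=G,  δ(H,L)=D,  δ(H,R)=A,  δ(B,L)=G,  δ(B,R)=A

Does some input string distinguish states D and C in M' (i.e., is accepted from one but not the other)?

States {B,E,F,H,I} cannot be reached from the start state, so discard them.
Start with accepting vs non-accepting: {A,D,G} | {C}.
The partition is now stable with 2 blocks: {A,D,G} | {C}.
D and C end up in different blocks, so they are distinguishable. For instance, the string 'ε' is accepted from only D.

Yes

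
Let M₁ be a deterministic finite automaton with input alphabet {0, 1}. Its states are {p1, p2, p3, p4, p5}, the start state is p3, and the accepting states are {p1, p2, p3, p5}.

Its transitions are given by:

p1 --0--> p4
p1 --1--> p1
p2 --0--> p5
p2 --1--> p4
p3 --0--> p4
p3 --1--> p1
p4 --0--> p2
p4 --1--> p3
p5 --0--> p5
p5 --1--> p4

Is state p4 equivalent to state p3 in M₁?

No

All states are reachable from the start state.
P0 = {p1,p2,p3,p5} | {p4}.
On input 0, block {p1,p2,p3,p5} splits into {p1,p3} and {p2,p5}.
No further refinement is possible. Final partition (3 blocks): {p1,p3} | {p4} | {p2,p5}.
p4 and p3 end up in different blocks, so they are distinguishable. For instance, the string 'ε' is accepted from only p3.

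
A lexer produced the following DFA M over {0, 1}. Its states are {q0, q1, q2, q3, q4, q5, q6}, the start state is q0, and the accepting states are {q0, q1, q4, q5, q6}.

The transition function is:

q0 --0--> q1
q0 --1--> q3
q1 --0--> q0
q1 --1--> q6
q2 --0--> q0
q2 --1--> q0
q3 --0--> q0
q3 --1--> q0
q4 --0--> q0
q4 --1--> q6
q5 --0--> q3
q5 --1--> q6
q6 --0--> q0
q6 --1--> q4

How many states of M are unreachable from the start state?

2

Starting at q0 and following transitions, the reachable set is {q0, q1, q3, q4, q6}. That leaves q2, q5 unreachable — 2 in total.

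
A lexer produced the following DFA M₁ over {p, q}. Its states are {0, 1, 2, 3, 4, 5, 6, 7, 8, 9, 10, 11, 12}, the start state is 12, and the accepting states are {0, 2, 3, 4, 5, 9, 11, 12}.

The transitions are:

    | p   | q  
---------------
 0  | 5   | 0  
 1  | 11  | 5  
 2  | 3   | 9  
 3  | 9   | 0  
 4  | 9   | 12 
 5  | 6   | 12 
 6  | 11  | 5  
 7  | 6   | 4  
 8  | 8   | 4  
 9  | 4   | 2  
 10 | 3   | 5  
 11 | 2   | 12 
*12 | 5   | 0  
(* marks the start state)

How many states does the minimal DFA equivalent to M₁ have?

States {1,7,8,10} cannot be reached from the start state, so discard them.
Initial partition by acceptance: {0,2,3,4,5,9,11,12} | {6}.
Refine {0,2,3,4,5,9,11,12} on symbol p: members go to different blocks, giving {0,2,3,4,9,11,12} and {5}.
Refine {0,2,3,4,9,11,12} on symbol p: members go to different blocks, giving {2,3,4,9,11} and {0,12}.
On input q, block {2,3,4,9,11} splits into {3,4,11} and {2,9}.
The partition is now stable with 5 blocks: {3,4,11} | {6} | {5} | {0,12} | {2,9}.

5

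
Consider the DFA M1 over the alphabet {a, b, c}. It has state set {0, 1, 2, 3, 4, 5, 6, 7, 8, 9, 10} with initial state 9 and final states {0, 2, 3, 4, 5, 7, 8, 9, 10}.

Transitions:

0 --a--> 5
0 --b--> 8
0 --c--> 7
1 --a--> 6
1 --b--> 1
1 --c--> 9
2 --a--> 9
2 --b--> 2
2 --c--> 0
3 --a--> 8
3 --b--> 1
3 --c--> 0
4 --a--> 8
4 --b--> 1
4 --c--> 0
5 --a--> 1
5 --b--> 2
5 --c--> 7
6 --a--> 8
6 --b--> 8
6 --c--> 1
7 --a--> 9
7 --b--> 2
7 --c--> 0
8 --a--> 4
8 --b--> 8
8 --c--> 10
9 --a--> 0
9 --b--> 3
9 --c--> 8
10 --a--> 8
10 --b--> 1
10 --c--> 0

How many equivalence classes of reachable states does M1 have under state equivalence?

Start with accepting vs non-accepting: {0,2,3,4,5,7,8,9,10} | {1,6}.
Split {0,2,3,4,5,7,8,9,10} by δ(·,a) → {0,2,3,4,7,8,9,10} and {5}.
Refine {0,2,3,4,7,8,9,10} on symbol a: members go to different blocks, giving {2,3,4,7,8,9,10} and {0}.
Refine {2,3,4,7,8,9,10} on symbol a: members go to different blocks, giving {2,3,4,7,8,10} and {9}.
Refine {2,3,4,7,8,10} on symbol a: members go to different blocks, giving {3,4,8,10} and {2,7}.
On input b, block {3,4,8,10} splits into {3,4,10} and {8}.
On input a, block {1,6} splits into {1} and {6}.
The partition is now stable with 8 blocks: {3,4,10} | {1} | {5} | {0} | {9} | {2,7} | {8} | {6}.

8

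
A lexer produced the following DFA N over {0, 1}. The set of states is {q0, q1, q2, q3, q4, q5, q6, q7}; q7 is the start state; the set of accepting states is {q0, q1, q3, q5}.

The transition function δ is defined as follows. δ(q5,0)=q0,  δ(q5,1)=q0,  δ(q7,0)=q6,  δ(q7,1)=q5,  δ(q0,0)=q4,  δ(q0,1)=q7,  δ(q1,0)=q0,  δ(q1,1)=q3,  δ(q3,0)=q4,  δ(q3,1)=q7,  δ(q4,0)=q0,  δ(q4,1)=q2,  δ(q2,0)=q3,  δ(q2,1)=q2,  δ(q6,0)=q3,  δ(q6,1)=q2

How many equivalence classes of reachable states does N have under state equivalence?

States {q1} cannot be reached from the start state, so discard them.
P0 = {q0,q3,q5} | {q2,q4,q6,q7}.
Refine {q0,q3,q5} on symbol 0: members go to different blocks, giving {q0,q3} and {q5}.
Split {q2,q4,q6,q7} by δ(·,0) → {q2,q4,q6} and {q7}.
The partition is now stable with 4 blocks: {q0,q3} | {q2,q4,q6} | {q5} | {q7}.

4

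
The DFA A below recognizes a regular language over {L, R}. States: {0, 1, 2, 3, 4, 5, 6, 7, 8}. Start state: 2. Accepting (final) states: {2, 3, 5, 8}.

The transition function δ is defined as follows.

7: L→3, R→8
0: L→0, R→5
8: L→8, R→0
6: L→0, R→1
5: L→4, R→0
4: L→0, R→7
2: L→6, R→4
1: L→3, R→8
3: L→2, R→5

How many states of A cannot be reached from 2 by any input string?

0

Exploring from 2, all states are eventually visited, so none are unreachable.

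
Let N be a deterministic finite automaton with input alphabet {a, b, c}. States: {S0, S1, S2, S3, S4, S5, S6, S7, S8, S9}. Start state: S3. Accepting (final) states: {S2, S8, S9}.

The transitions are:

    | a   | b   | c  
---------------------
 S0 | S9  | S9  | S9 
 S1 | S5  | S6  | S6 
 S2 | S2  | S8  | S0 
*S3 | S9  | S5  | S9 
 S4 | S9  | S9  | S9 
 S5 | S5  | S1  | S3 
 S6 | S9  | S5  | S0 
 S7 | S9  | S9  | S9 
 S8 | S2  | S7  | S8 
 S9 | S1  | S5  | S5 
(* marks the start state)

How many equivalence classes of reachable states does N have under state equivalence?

States {S2,S4,S7,S8} cannot be reached from the start state, so discard them.
Start with accepting vs non-accepting: {S9} | {S0,S1,S3,S5,S6}.
Refine {S0,S1,S3,S5,S6} on symbol a: members go to different blocks, giving {S0,S3,S6} and {S1,S5}.
On input b, block {S0,S3,S6} splits into {S3,S6} and {S0}.
Split {S3,S6} by δ(·,c) → {S3} and {S6}.
Refine {S1,S5} on symbol b: members go to different blocks, giving {S1} and {S5}.
Stable partition: {S9} | {S3} | {S1} | {S0} | {S6} | {S5} — 6 equivalence classes.

6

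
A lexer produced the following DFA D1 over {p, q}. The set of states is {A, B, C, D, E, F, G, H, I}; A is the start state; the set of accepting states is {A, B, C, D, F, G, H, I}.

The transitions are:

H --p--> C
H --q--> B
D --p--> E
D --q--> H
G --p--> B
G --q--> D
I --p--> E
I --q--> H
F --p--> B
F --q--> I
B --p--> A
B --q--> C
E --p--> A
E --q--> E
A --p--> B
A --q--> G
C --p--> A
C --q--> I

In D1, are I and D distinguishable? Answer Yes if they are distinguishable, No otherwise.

First remove the unreachable states {F}; 8 states remain.
Start with accepting vs non-accepting: {A,B,C,D,G,H,I} | {E}.
Split {A,B,C,D,G,H,I} by δ(·,p) → {A,B,C,G,H} and {D,I}.
Refine {A,B,C,G,H} on symbol q: members go to different blocks, giving {A,B,H} and {C,G}.
Split {A,B,H} by δ(·,p) → {A,B} and {H}.
The partition is now stable with 5 blocks: {A,B} | {E} | {D,I} | {C,G} | {H}.
I and D lie in the same block of the stable partition, so they are equivalent — no string distinguishes them.

No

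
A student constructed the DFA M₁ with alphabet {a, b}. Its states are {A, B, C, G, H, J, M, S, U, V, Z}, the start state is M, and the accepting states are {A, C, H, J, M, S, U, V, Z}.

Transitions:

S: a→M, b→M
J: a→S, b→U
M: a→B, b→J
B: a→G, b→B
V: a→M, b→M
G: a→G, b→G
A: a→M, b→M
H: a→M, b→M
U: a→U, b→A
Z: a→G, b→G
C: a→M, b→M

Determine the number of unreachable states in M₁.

4

BFS from M reaches {A, B, G, J, M, S, U}; the 4 state(s) C, H, V, Z are never visited.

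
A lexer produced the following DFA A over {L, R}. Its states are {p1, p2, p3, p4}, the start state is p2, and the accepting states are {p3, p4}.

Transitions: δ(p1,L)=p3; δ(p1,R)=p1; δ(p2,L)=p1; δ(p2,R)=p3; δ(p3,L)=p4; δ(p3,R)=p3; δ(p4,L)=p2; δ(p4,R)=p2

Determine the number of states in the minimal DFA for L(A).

4

All states are reachable from the start state.
Initial partition by acceptance: {p3,p4} | {p1,p2}.
Refine {p3,p4} on symbol L: members go to different blocks, giving {p3} and {p4}.
On input L, block {p1,p2} splits into {p1} and {p2}.
Stable partition: {p3} | {p1} | {p4} | {p2} — 4 equivalence classes.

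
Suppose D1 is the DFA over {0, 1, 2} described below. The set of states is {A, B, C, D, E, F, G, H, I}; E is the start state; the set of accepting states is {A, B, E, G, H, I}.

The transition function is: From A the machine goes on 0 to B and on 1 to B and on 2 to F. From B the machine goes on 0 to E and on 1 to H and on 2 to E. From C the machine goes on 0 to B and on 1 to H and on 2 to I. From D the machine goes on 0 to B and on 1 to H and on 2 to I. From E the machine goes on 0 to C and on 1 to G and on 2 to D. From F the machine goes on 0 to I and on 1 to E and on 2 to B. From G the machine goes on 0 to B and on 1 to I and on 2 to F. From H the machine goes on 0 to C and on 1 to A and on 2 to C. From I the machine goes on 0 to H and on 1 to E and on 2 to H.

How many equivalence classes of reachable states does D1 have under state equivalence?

4

All states are reachable from the start state.
P0 = {A,B,E,G,H,I} | {C,D,F}.
Refine {A,B,E,G,H,I} on symbol 0: members go to different blocks, giving {A,B,G,I} and {E,H}.
On input 0, block {A,B,G,I} splits into {A,G} and {B,I}.
No further refinement is possible. Final partition (4 blocks): {A,G} | {C,D,F} | {E,H} | {B,I}.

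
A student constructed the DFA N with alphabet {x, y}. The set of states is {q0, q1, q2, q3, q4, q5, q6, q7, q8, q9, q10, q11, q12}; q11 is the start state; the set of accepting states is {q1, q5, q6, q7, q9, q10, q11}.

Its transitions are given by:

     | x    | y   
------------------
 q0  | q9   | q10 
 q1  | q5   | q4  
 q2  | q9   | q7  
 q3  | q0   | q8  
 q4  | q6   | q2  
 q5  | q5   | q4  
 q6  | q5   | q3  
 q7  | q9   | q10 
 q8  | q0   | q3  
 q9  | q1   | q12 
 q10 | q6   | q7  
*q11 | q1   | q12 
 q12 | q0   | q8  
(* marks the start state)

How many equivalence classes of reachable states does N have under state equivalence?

Initial partition by acceptance: {q1,q5,q6,q7,q9,q10,q11} | {q0,q2,q3,q4,q8,q12}.
On input y, block {q1,q5,q6,q7,q9,q10,q11} splits into {q1,q5,q6,q9,q11} and {q7,q10}.
Refine {q0,q2,q3,q4,q8,q12} on symbol x: members go to different blocks, giving {q0,q2,q4} and {q3,q8,q12}.
On input y, block {q1,q5,q6,q9,q11} splits into {q6,q9,q11} and {q1,q5}.
On input y, block {q0,q2,q4} splits into {q0,q2} and {q4}.
Stable partition: {q6,q9,q11} | {q0,q2} | {q7,q10} | {q3,q8,q12} | {q1,q5} | {q4} — 6 equivalence classes.

6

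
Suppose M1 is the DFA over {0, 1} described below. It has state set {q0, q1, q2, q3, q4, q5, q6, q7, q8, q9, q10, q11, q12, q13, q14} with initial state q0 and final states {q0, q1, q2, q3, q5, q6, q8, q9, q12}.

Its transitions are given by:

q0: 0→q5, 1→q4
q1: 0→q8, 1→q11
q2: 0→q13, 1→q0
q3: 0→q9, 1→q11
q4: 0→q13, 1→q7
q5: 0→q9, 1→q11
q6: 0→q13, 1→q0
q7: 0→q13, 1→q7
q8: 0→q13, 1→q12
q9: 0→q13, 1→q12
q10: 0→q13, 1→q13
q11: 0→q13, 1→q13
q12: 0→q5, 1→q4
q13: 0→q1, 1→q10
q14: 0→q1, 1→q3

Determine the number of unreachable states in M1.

BFS from q0 reaches {q0, q1, q4, q5, q7, q8, q9, q10, q11, q12, q13}; the 4 state(s) q2, q3, q6, q14 are never visited.

4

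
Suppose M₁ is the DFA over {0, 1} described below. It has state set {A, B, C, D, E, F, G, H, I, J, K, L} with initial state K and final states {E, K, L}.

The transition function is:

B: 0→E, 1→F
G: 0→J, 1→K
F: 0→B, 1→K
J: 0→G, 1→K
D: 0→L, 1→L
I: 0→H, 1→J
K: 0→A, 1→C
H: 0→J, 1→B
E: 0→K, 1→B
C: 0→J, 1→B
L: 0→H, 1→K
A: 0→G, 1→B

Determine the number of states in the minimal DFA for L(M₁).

6

States {D,H,I,L} cannot be reached from the start state, so discard them.
Initial partition by acceptance: {E,K} | {A,B,C,F,G,J}.
Refine {E,K} on symbol 0: members go to different blocks, giving {E} and {K}.
On input 0, block {A,B,C,F,G,J} splits into {A,C,F,G,J} and {B}.
On input 0, block {A,C,F,G,J} splits into {A,C,G,J} and {F}.
On input 1, block {A,C,G,J} splits into {A,C} and {G,J}.
No further refinement is possible. Final partition (6 blocks): {E} | {A,C} | {K} | {B} | {F} | {G,J}.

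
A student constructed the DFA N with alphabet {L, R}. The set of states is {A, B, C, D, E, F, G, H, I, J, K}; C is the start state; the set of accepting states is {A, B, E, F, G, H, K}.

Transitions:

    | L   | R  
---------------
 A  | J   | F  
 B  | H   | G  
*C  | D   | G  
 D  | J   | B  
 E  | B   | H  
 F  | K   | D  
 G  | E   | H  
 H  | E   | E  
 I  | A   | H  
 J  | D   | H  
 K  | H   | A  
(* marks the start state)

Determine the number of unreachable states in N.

4

No path from C leads to A, F, I, K; the other 7 states are all reachable.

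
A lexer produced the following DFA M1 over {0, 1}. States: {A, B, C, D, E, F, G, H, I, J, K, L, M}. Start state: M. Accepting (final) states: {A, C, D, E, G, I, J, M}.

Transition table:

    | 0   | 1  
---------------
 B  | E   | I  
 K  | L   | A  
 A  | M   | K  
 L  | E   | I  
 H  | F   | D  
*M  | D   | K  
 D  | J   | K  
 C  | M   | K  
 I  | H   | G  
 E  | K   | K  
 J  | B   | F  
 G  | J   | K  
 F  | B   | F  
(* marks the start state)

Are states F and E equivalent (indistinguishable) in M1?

No

First remove the unreachable states {C}; 12 states remain.
Start with accepting vs non-accepting: {A,D,E,G,I,J,M} | {B,F,H,K,L}.
Refine {A,D,E,G,I,J,M} on symbol 0: members go to different blocks, giving {A,D,G,M} and {E,I,J}.
On input 0, block {A,D,G,M} splits into {A,M} and {D,G}.
Split {A,M} by δ(·,0) → {A} and {M}.
Split {B,F,H,K,L} by δ(·,0) → {F,H,K} and {B,L}.
On input 0, block {F,H,K} splits into {F,K} and {H}.
On input 1, block {F,K} splits into {F} and {K}.
Refine {E,I,J} on symbol 0: members go to different blocks, giving {E} and {I} and {J}.
No further refinement is possible. Final partition (10 blocks): {A} | {F} | {E} | {D,G} | {M} | {B,L} | {H} | {K} | {I} | {J}.
F and E end up in different blocks, so they are distinguishable. For instance, the string 'ε' is accepted from only E.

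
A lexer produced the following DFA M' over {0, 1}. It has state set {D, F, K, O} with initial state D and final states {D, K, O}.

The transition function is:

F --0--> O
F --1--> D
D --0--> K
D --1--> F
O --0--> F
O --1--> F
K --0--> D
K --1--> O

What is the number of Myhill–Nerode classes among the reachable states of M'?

Every state is reachable, so we keep all 4.
Start with accepting vs non-accepting: {D,K,O} | {F}.
Refine {D,K,O} on symbol 0: members go to different blocks, giving {D,K} and {O}.
Refine {D,K} on symbol 1: members go to different blocks, giving {D} and {K}.
The partition is now stable with 4 blocks: {D} | {F} | {O} | {K}.

4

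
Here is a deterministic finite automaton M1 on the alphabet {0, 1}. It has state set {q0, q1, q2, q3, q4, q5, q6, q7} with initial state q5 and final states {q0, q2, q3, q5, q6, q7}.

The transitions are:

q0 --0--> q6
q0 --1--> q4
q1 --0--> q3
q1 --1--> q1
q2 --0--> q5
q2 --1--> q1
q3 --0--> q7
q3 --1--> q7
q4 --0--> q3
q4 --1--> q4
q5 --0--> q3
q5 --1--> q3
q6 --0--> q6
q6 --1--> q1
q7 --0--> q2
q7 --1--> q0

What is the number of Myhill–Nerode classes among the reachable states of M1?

6

Start with accepting vs non-accepting: {q0,q2,q3,q5,q6,q7} | {q1,q4}.
Split {q0,q2,q3,q5,q6,q7} by δ(·,1) → {q0,q2,q6} and {q3,q5,q7}.
Refine {q0,q2,q6} on symbol 0: members go to different blocks, giving {q0,q6} and {q2}.
On input 0, block {q3,q5,q7} splits into {q3,q5} and {q7}.
On input 0, block {q3,q5} splits into {q3} and {q5}.
The partition is now stable with 6 blocks: {q0,q6} | {q1,q4} | {q3} | {q2} | {q7} | {q5}.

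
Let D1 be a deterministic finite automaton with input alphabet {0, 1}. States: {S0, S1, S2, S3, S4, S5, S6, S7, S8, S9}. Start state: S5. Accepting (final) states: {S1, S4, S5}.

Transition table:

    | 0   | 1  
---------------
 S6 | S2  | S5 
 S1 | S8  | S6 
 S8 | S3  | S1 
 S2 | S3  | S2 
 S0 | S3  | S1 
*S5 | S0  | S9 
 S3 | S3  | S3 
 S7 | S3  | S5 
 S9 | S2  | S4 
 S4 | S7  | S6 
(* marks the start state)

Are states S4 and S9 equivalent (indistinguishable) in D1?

No

Initial partition by acceptance: {S1,S4,S5} | {S0,S2,S3,S6,S7,S8,S9}.
On input 1, block {S0,S2,S3,S6,S7,S8,S9} splits into {S0,S6,S7,S8,S9} and {S2,S3}.
No further refinement is possible. Final partition (3 blocks): {S1,S4,S5} | {S0,S6,S7,S8,S9} | {S2,S3}.
S4 and S9 end up in different blocks, so they are distinguishable. For instance, the string 'ε' is accepted from only S4.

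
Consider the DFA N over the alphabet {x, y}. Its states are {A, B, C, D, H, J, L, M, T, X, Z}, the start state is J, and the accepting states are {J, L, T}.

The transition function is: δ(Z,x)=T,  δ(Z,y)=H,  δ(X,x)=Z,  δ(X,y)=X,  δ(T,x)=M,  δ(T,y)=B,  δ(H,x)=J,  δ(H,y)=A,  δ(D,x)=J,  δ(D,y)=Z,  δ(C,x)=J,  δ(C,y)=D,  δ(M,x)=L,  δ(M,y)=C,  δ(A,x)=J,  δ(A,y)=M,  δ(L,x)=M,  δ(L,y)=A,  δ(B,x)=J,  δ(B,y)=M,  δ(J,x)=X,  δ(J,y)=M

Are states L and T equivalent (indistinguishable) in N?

Initial partition by acceptance: {J,L,T} | {A,B,C,D,H,M,X,Z}.
Split {A,B,C,D,H,M,X,Z} by δ(·,x) → {A,B,C,D,H,M,Z} and {X}.
On input x, block {J,L,T} splits into {L,T} and {J}.
On input x, block {A,B,C,D,H,M,Z} splits into {A,B,C,D,H} and {M,Z}.
On input y, block {A,B,C,D,H} splits into {A,B,D} and {C,H}.
No further refinement is possible. Final partition (6 blocks): {L,T} | {A,B,D} | {X} | {J} | {M,Z} | {C,H}.
L and T lie in the same block of the stable partition, so they are equivalent — no string distinguishes them.

Yes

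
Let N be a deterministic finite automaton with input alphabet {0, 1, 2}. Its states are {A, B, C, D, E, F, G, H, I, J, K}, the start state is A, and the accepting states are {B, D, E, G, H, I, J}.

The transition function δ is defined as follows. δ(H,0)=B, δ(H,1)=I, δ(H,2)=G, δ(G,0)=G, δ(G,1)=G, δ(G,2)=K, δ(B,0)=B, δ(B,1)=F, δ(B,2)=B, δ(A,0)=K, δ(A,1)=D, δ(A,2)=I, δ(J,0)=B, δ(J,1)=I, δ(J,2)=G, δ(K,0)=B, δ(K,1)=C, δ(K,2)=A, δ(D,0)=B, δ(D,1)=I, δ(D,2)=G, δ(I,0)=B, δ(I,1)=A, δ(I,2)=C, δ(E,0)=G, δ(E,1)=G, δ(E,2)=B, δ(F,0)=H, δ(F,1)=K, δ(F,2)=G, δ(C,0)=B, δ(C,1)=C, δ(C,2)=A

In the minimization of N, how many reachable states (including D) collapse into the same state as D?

2

States {E,J} cannot be reached from the start state, so discard them.
Start with accepting vs non-accepting: {B,D,G,H,I} | {A,C,F,K}.
Split {B,D,G,H,I} by δ(·,1) → {D,G,H} and {B,I}.
Split {D,G,H} by δ(·,0) → {D,H} and {G}.
Refine {A,C,F,K} on symbol 0: members go to different blocks, giving {C,K} and {A} and {F}.
Refine {B,I} on symbol 1: members go to different blocks, giving {B} and {I}.
No further refinement is possible. Final partition (7 blocks): {D,H} | {C,K} | {B} | {G} | {A} | {F} | {I}.
State D belongs to the block {D,H}, which has 2 states.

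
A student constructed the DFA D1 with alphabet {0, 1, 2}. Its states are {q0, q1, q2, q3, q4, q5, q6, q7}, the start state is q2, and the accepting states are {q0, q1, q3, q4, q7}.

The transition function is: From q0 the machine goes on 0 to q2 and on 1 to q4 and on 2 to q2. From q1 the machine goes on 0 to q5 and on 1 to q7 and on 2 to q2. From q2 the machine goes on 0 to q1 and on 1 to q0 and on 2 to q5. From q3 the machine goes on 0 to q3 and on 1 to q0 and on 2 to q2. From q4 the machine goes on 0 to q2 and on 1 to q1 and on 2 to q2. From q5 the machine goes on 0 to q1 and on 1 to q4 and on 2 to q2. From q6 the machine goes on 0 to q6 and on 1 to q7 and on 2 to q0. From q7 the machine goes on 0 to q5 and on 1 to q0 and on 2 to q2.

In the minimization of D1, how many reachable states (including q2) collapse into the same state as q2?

2

First remove the unreachable states {q3,q6}; 6 states remain.
Initial partition by acceptance: {q0,q1,q4,q7} | {q2,q5}.
Stable partition: {q0,q1,q4,q7} | {q2,q5} — 2 equivalence classes.
The equivalence class containing q2 is {q2,q5}, of size 2.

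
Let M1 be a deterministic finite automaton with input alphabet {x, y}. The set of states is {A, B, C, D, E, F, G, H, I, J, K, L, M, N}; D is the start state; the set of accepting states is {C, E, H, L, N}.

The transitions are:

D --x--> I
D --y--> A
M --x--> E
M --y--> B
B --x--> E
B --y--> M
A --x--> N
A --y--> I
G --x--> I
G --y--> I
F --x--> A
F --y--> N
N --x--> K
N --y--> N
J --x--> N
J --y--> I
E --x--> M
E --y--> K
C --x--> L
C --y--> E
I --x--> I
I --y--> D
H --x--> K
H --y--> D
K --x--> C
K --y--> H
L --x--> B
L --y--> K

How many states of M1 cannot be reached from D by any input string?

3

BFS from D reaches {A, B, C, D, E, H, I, K, L, M, N}; the 3 state(s) F, G, J are never visited.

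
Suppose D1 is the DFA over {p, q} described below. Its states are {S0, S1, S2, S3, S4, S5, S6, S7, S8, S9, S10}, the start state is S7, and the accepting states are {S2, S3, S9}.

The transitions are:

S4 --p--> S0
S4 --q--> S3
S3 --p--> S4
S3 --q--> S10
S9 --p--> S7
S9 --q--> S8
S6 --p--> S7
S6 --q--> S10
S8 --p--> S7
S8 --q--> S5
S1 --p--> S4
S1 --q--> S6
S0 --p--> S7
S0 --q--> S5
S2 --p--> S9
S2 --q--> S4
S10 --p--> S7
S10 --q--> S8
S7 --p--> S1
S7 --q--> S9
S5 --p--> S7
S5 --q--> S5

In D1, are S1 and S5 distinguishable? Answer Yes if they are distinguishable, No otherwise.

Reachable states from the start: {S0,S1,S3,S4,S5,S6,S7,S8,S9,S10}. Unreachable: {S2} — drop them.
Initial partition by acceptance: {S3,S9} | {S0,S1,S4,S5,S6,S7,S8,S10}.
Split {S0,S1,S4,S5,S6,S7,S8,S10} by δ(·,q) → {S0,S1,S5,S6,S8,S10} and {S4,S7}.
Stable partition: {S3,S9} | {S0,S1,S5,S6,S8,S10} | {S4,S7} — 3 equivalence classes.
S1 and S5 lie in the same block of the stable partition, so they are equivalent — no string distinguishes them.

No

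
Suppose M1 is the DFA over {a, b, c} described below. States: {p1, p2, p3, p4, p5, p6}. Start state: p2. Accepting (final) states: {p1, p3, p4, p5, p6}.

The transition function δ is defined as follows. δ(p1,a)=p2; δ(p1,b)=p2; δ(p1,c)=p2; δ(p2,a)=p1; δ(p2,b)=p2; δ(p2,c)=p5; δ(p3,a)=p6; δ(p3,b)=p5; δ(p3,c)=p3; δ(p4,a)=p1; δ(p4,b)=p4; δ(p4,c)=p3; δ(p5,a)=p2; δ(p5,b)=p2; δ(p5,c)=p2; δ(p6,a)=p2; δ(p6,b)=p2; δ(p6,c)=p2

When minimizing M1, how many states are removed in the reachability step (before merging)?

3

Starting at p2 and following transitions, the reachable set is {p1, p2, p5}. That leaves p3, p4, p6 unreachable — 3 in total.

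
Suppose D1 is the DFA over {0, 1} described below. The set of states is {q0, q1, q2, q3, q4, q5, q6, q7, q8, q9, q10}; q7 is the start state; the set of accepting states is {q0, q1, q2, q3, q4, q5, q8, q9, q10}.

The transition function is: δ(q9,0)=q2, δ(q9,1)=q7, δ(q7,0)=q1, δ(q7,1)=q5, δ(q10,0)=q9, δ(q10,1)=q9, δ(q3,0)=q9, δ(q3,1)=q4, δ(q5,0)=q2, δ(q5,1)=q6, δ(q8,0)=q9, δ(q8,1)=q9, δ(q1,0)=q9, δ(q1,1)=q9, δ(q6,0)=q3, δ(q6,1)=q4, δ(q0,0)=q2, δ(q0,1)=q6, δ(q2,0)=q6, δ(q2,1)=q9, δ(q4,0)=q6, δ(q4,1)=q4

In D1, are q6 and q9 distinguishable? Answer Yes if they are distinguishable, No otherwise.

States {q0,q8,q10} cannot be reached from the start state, so discard them.
Start with accepting vs non-accepting: {q1,q2,q3,q4,q5,q9} | {q6,q7}.
Refine {q1,q2,q3,q4,q5,q9} on symbol 0: members go to different blocks, giving {q1,q3,q5,q9} and {q2,q4}.
On input 0, block {q1,q3,q5,q9} splits into {q1,q3} and {q5,q9}.
On input 1, block {q1,q3} splits into {q1} and {q3}.
Refine {q6,q7} on symbol 0: members go to different blocks, giving {q6} and {q7}.
On input 1, block {q2,q4} splits into {q2} and {q4}.
Split {q5,q9} by δ(·,1) → {q5} and {q9}.
No further refinement is possible. Final partition (8 blocks): {q1} | {q6} | {q2} | {q5} | {q3} | {q7} | {q4} | {q9}.
q6 and q9 end up in different blocks, so they are distinguishable. For instance, the string 'ε' is accepted from only q9.

Yes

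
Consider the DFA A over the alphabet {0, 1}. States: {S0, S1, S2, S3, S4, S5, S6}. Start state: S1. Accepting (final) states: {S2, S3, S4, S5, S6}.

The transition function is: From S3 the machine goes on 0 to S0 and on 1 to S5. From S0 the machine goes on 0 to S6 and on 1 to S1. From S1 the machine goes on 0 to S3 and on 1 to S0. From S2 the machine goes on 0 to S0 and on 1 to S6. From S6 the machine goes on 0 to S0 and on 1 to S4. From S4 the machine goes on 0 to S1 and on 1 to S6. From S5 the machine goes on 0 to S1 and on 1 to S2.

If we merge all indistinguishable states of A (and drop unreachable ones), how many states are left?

P0 = {S2,S3,S4,S5,S6} | {S0,S1}.
No further refinement is possible. Final partition (2 blocks): {S2,S3,S4,S5,S6} | {S0,S1}.

2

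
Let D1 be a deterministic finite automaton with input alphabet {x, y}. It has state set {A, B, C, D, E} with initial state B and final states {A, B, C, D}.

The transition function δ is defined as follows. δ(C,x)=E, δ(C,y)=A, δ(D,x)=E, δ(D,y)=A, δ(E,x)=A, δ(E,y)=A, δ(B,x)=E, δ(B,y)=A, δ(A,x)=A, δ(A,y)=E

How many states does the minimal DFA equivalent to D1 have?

3

First remove the unreachable states {C,D}; 3 states remain.
Initial partition by acceptance: {A,B} | {E}.
Refine {A,B} on symbol x: members go to different blocks, giving {A} and {B}.
The partition is now stable with 3 blocks: {A} | {E} | {B}.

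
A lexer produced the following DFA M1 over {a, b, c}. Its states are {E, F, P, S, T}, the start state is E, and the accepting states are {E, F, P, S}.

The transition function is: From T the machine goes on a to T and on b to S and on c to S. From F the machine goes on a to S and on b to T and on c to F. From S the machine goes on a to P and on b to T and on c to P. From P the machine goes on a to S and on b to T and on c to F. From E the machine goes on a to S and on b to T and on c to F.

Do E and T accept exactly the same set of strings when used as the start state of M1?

No

Start with accepting vs non-accepting: {E,F,P,S} | {T}.
The partition is now stable with 2 blocks: {E,F,P,S} | {T}.
E and T end up in different blocks, so they are distinguishable. For instance, the string 'ε' is accepted from only E.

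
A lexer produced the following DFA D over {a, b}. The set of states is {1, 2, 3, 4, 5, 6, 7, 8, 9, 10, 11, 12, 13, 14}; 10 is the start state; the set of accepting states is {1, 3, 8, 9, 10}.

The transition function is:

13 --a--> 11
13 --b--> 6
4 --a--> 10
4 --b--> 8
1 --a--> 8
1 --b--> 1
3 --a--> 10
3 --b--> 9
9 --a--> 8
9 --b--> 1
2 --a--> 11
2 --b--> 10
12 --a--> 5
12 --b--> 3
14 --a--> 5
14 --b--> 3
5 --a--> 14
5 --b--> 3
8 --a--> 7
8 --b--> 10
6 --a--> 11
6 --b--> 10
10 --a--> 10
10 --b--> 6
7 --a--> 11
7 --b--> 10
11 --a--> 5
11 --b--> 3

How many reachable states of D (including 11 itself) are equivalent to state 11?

3

First remove the unreachable states {2,4,12,13}; 10 states remain.
Start with accepting vs non-accepting: {1,3,8,9,10} | {5,6,7,11,14}.
Refine {1,3,8,9,10} on symbol a: members go to different blocks, giving {1,3,9,10} and {8}.
On input a, block {1,3,9,10} splits into {1,9} and {3,10}.
Split {3,10} by δ(·,b) → {3} and {10}.
Split {5,6,7,11,14} by δ(·,b) → {5,11,14} and {6,7}.
Stable partition: {1,9} | {5,11,14} | {8} | {3} | {10} | {6,7} — 6 equivalence classes.
State 11 belongs to the block {5,11,14}, which has 3 states.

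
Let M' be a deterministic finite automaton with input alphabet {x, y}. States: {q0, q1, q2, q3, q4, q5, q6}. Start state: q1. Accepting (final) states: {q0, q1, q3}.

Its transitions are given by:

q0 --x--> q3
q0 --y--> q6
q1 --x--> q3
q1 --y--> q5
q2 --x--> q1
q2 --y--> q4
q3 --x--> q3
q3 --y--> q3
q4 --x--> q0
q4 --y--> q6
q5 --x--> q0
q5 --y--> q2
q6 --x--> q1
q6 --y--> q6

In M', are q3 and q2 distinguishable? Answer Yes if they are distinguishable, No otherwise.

P0 = {q0,q1,q3} | {q2,q4,q5,q6}.
Split {q0,q1,q3} by δ(·,y) → {q0,q1} and {q3}.
No further refinement is possible. Final partition (3 blocks): {q0,q1} | {q2,q4,q5,q6} | {q3}.
q3 and q2 end up in different blocks, so they are distinguishable. For instance, the string 'ε' is accepted from only q3.

Yes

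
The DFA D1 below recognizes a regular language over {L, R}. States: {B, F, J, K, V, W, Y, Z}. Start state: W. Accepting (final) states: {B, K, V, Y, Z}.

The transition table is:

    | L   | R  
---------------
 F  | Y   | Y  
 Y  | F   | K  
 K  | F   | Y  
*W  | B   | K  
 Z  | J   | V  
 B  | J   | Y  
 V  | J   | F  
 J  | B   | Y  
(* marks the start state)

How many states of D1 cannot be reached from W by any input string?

2

BFS from W reaches {B, F, J, K, W, Y}; the 2 state(s) V, Z are never visited.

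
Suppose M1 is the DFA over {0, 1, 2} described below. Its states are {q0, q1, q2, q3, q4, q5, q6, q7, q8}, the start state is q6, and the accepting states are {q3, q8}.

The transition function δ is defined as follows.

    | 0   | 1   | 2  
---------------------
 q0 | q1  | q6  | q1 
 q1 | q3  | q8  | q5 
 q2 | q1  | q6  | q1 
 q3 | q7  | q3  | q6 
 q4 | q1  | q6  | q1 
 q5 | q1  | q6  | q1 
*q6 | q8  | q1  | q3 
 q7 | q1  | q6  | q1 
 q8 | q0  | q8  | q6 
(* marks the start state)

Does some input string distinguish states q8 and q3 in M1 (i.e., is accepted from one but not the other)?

Reachable states from the start: {q0,q1,q3,q5,q6,q7,q8}. Unreachable: {q2,q4} — drop them.
Initial partition by acceptance: {q3,q8} | {q0,q1,q5,q6,q7}.
On input 0, block {q0,q1,q5,q6,q7} splits into {q0,q5,q7} and {q1,q6}.
Split {q1,q6} by δ(·,1) → {q1} and {q6}.
No further refinement is possible. Final partition (4 blocks): {q3,q8} | {q0,q5,q7} | {q1} | {q6}.
q8 and q3 lie in the same block of the stable partition, so they are equivalent — no string distinguishes them.

No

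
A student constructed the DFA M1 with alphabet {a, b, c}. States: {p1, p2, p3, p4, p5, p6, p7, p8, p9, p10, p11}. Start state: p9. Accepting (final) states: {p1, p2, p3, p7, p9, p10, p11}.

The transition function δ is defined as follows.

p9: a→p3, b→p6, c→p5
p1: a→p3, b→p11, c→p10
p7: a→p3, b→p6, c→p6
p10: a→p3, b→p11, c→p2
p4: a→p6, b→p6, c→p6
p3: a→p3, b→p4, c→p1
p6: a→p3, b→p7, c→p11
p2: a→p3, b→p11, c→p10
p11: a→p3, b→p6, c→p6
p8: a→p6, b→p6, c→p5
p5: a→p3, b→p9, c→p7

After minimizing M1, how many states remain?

Reachable states from the start: {p1,p2,p3,p4,p5,p6,p7,p9,p10,p11}. Unreachable: {p8} — drop them.
P0 = {p1,p2,p3,p7,p9,p10,p11} | {p4,p5,p6}.
Split {p1,p2,p3,p7,p9,p10,p11} by δ(·,b) → {p3,p7,p9,p11} and {p1,p2,p10}.
On input c, block {p3,p7,p9,p11} splits into {p7,p9,p11} and {p3}.
Split {p4,p5,p6} by δ(·,a) → {p5,p6} and {p4}.
Stable partition: {p7,p9,p11} | {p5,p6} | {p1,p2,p10} | {p3} | {p4} — 5 equivalence classes.

5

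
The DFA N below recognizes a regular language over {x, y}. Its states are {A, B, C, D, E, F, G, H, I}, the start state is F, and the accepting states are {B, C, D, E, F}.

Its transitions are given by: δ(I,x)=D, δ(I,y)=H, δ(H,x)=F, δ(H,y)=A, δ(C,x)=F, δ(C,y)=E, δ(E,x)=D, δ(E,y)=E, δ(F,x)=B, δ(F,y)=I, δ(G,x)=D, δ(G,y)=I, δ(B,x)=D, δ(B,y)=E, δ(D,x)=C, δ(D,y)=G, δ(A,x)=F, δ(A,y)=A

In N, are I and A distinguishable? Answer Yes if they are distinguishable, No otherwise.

No

Start with accepting vs non-accepting: {B,C,D,E,F} | {A,G,H,I}.
Refine {B,C,D,E,F} on symbol y: members go to different blocks, giving {B,C,E} and {D,F}.
No further refinement is possible. Final partition (3 blocks): {B,C,E} | {A,G,H,I} | {D,F}.
I and A lie in the same block of the stable partition, so they are equivalent — no string distinguishes them.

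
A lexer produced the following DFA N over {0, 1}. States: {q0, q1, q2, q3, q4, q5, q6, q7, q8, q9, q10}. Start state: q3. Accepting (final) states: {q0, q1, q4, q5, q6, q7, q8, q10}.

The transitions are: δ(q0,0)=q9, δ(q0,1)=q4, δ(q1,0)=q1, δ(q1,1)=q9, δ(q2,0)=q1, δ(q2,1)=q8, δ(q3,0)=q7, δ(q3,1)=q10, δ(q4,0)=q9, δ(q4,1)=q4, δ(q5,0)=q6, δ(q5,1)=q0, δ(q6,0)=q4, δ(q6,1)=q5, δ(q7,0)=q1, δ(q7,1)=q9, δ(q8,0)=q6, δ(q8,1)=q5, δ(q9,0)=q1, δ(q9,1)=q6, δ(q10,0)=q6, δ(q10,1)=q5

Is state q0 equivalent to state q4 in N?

Yes

First remove the unreachable states {q2,q8}; 9 states remain.
Initial partition by acceptance: {q0,q1,q4,q5,q6,q7,q10} | {q3,q9}.
Refine {q0,q1,q4,q5,q6,q7,q10} on symbol 0: members go to different blocks, giving {q1,q5,q6,q7,q10} and {q0,q4}.
On input 0, block {q1,q5,q6,q7,q10} splits into {q1,q5,q7,q10} and {q6}.
Refine {q1,q5,q7,q10} on symbol 0: members go to different blocks, giving {q1,q7} and {q5,q10}.
On input 1, block {q3,q9} splits into {q3} and {q9}.
Refine {q5,q10} on symbol 1: members go to different blocks, giving {q5} and {q10}.
No further refinement is possible. Final partition (7 blocks): {q1,q7} | {q3} | {q0,q4} | {q6} | {q5} | {q9} | {q10}.
q0 and q4 lie in the same block of the stable partition, so they are equivalent — no string distinguishes them.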